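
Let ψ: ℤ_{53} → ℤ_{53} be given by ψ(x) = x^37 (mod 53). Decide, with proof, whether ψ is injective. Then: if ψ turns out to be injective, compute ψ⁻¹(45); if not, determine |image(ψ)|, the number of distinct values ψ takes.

Since 53 is prime, the nonzero elements of ℤ_{53} form a cyclic group of order 52.
As gcd(37, 52) = 1, raising to the 37th power is a bijection on this group: if a^37 ≡ b^37 then (ab^{−1})^37 = 1, and the only element of order dividing gcd(37, 52) = 1 is 1, so a = b.
With ψ(0) = 0 this makes ψ injective on all of ℤ_{53}, hence bijective (finite equal-size domain and codomain). In particular ψ is injective.
Since ψ is injective, we find the preimage of 45. The inverse of x ↦ x^37 on (ℤ_{53})^× is x ↦ x^45, because 37·45 = 1665 = 32·52 + 1 ≡ 1 (mod 52) and x^{52} = 1 for x ≠ 0 (Fermat). So ψ⁻¹(45) = 45^45 mod 53.
Repeated squaring mod 53: 45^1 ≡ 45, 45^2 ≡ 45² = 2025 ≡ 11, 45^4 ≡ 11² = 121 ≡ 15, 45^8 ≡ 15² = 225 ≡ 13, 45^16 ≡ 13² = 169 ≡ 10, 45^32 ≡ 10² = 100 ≡ 47. Since 45 = 32 + 8 + 4 + 1, 45^45 ≡ 47·13·15·45: 47·13 = 611 ≡ 28, then 28·15 = 420 ≡ 49, then 49·45 = 2205 ≡ 32. So 45^45 ≡ 32 (mod 53).
Hence ψ⁻¹(45) = 32.

32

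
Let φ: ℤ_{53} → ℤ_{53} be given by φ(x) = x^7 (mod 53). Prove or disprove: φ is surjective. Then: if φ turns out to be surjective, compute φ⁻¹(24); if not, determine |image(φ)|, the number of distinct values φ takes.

Since 53 is prime, the nonzero elements of ℤ_{53} form a cyclic group of order 52.
As gcd(7, 52) = 1, raising to the 7th power is a bijection on this group: if u^7 ≡ v^7 then (uv^{−1})^7 = 1, and the only element of order dividing gcd(7, 52) = 1 is 1, so u = v.
With φ(0) = 0 this makes φ injective on all of ℤ_{53}, hence bijective (finite equal-size domain and codomain). In particular φ is surjective.
Since φ is surjective, we find the preimage of 24. The inverse of x ↦ x^7 on (ℤ_{53})^× is x ↦ x^15, because 7·15 = 105 = 2·52 + 1 ≡ 1 (mod 52) and x^{52} = 1 for x ≠ 0 (Fermat). So φ⁻¹(24) = 24^15 mod 53.
Repeated squaring mod 53: 24^1 ≡ 24, 24^2 ≡ 24² = 576 ≡ 46, 24^4 ≡ 46² = 2116 ≡ 49, 24^8 ≡ 49² = 2401 ≡ 16. Since 15 = 8 + 4 + 2 + 1, 24^15 ≡ 16·49·46·24: 16·49 = 784 ≡ 42, then 42·46 = 1932 ≡ 24, then 24·24 = 576 ≡ 46. So 24^15 ≡ 46 (mod 53).
Hence φ⁻¹(24) = 46.

46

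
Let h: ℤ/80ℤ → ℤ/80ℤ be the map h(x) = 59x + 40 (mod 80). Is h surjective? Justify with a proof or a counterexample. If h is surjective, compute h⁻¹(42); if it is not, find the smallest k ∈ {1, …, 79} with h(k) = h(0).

Since gcd(59, 80) = 1, 59 is invertible modulo 80. Euclid's algorithm: 80 = 1·59 + 21, 59 = 2·21 + 17, 21 = 1·17 + 4, 17 = 4·4 + 1; back-substituting gives 1 = 19·59 − 14·80, so 59⁻¹ ≡ 19 (mod 80).
For any y ∈ ℤ/80ℤ, x = 19(y − 40) mod 80 satisfies h(x) = 59·19(y − 40) + 40 ≡ y (since 59·19 ≡ 1 mod 80). So every y has a preimage.
Therefore h is surjective.
Since h is surjective, we find h⁻¹(42): we need 59x ≡ 42 − 40 ≡ 2 (mod 80). Using 59⁻¹ = 19: x ≡ 19·2 = 38, so x = 38.
Check: h(38) = 59·38 + 40 = 2282 = 28·80 + 42 ≡ 42 (mod 80).

38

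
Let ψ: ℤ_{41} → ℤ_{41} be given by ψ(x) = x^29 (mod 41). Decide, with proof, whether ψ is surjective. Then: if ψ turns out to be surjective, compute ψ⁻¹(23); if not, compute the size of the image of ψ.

Since 41 is prime, the nonzero elements of ℤ_{41} form a cyclic group of order 40.
As gcd(29, 40) = 1, raising to the 29th power is a bijection on this group: if x_1^29 ≡ x_2^29 then (x_1x_2^{−1})^29 = 1, and the only element of order dividing gcd(29, 40) = 1 is 1, so x_1 = x_2.
With ψ(0) = 0 this makes ψ injective on all of ℤ_{41}, hence bijective (finite equal-size domain and codomain). In particular ψ is surjective.
Since ψ is surjective, we find the preimage of 23. The inverse of x ↦ x^29 on (ℤ_{41})^× is x ↦ x^29, because 29·29 = 841 = 21·40 + 1 ≡ 1 (mod 40) and x^{40} = 1 for x ≠ 0 (Fermat). So ψ⁻¹(23) = 23^29 mod 41.
Repeated squaring mod 41: 23^1 ≡ 23, 23^2 ≡ 23² = 529 ≡ 37, 23^4 ≡ 37² = 1369 ≡ 16, 23^8 ≡ 16² = 256 ≡ 10, 23^16 ≡ 10² = 100 ≡ 18. Since 29 = 16 + 8 + 4 + 1, 23^29 ≡ 18·10·16·23: 18·10 = 180 ≡ 16, then 16·16 = 256 ≡ 10, then 10·23 = 230 ≡ 25. So 23^29 ≡ 25 (mod 41).
Hence ψ⁻¹(23) = 25.

25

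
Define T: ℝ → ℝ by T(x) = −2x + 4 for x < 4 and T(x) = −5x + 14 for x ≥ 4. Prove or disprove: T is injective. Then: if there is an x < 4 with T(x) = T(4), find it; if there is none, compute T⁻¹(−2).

3

Both pieces are strictly decreasing (slopes −2 and −5), so each is injective on its own interval.
The left piece maps (−∞, 4) onto (−4, ∞); the right piece maps [4, ∞) onto (−∞, −6].
These images are disjoint, so no value is attained by both pieces. Therefore T is injective.
Because the two images are disjoint, no x < 4 has T(x) = T(4), so we compute T⁻¹(−2): −2 lies in (−4, ∞), so solve −2x + 4 = −2: x = (−2 − 4)/(−2) = 3.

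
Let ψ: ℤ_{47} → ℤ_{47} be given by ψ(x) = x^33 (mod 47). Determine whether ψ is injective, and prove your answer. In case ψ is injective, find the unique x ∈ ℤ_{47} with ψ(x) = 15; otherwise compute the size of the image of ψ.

Since 47 is prime, the nonzero elements of ℤ_{47} form a cyclic group of order 46.
As gcd(33, 46) = 1, raising to the 33rd power is a bijection on this group: if a^33 ≡ b^33 then (ab^{−1})^33 = 1, and the only element of order dividing gcd(33, 46) = 1 is 1, so a = b.
With ψ(0) = 0 this makes ψ injective on all of ℤ_{47}, hence bijective (finite equal-size domain and codomain). In particular ψ is injective.
Since ψ is injective, we find the preimage of 15. The inverse of x ↦ x^33 on (ℤ_{47})^× is x ↦ x^7, because 33·7 = 231 = 5·46 + 1 ≡ 1 (mod 46) and x^{46} = 1 for x ≠ 0 (Fermat). So ψ⁻¹(15) = 15^7 mod 47.
Repeated squaring mod 47: 15^1 ≡ 15, 15^2 ≡ 15² = 225 ≡ 37, 15^4 ≡ 37² = 1369 ≡ 6. Since 7 = 4 + 2 + 1, 15^7 ≡ 6·37·15: 6·37 = 222 ≡ 34, then 34·15 = 510 ≡ 40. So 15^7 ≡ 40 (mod 47).
Hence ψ⁻¹(15) = 40.

40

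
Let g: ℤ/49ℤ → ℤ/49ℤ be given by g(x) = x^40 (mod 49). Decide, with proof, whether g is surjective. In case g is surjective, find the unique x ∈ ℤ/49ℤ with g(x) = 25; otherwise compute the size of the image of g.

22

g(0) = 0^40 = 0.
g(7): Repeated squaring mod 49: 7^1 ≡ 7, 7^2 ≡ 7² = 49 ≡ 0, 7^4 ≡ 0² = 0, 7^8 ≡ 0² = 0, 7^16 ≡ 0² = 0, 7^32 ≡ 0² = 0. Since 40 = 32 + 8, 7^40 ≡ 0·0: 0·0 = 0. So 7^40 ≡ 0 (mod 49).
So g(0) = g(7) = 0 while 0 ≠ 7, so g is not injective.
A non-injective map from the 49-element set ℤ/49ℤ to itself takes at most 48 distinct values, so it cannot be surjective. So g is not surjective.
Since g is not surjective, we determine |image(g)|. Computing x^40 mod 49 for each x (by repeated squaring, reducing mod 49 at every step), the values g(0), g(1), …, g(48) are: 0, 1, 37, 11, 46, 2, 15, 0, 36, 23, 25, 32, 16, 29, 0, 22, 9, 39, 18, 30, 43, 0, 8, 44, 4, 4, 44, 8, 0, 43, 30, 18, 39, 9, 22, 0, 29, 16, 32, 25, 23, 36, 0, 15, 2, 46, 11, 37, 1.
The distinct values are {0, 1, 2, 4, 8, 9, 11, 15, 16, 18, 22, 23, 25, 29, 30, 32, 36, 37, 39, 43, 44, 46}; there are 22 of them.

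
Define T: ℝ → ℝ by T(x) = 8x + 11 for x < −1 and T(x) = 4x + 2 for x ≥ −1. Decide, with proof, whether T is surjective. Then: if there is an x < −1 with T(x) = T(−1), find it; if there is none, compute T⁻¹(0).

Both pieces are strictly increasing (slopes 8 and 4), so each is injective on its own interval.
The left piece maps (−∞, −1) onto (−∞, 3); the right piece maps [−1, ∞) onto [−2, ∞).
The union (−∞, 3) ∪ [−2, ∞) covers ℝ, so T is surjective.
For the follow-up: the images overlap, so an x < −1 with T(x) = T(−1) exists. T(−1) = −2; solving 8x + 11 = −2 for x < −1 gives x = (−2 − 11)/8 = −13/8.

-13/8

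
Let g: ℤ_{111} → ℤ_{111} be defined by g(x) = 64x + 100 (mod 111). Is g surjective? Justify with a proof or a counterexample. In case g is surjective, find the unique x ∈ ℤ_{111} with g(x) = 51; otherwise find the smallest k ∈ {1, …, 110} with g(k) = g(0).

Recall: surjectivity means every element of the codomain has a preimage under g.
Since gcd(64, 111) = 1, 64 is invertible modulo 111. Euclid's algorithm: 111 = 1·64 + 47, 64 = 1·47 + 17, 47 = 2·17 + 13, 17 = 1·13 + 4, 13 = 3·4 + 1; back-substituting gives 1 = 85·64 − 49·111, so 64⁻¹ ≡ 85 (mod 111).
Then y ↦ 85(y − 100) is a two-sided inverse to g, so every y ∈ ℤ_{111} has a preimage.
Therefore g is surjective.
Since g is surjective, we compute g⁻¹(51): solve 64x + 100 ≡ 51 (mod 111), i.e. 64x ≡ 62 (mod 111).
Multiplying by 64⁻¹ = 85 gives x ≡ 85·62 = 5270 = 47·111 + 53 ≡ 53 (mod 111).
Check: g(53) = 64·53 + 100 = 3492 = 31·111 + 51 ≡ 51 (mod 111).

53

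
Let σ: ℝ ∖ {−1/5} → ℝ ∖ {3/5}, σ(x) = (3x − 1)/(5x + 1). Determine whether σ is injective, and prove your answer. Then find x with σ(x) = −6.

-5/33

Suppose σ(s) = σ(t). Cross-multiplying: (3s − 1)(5t + 1) = (3t − 1)(5s + 1).
Expanding both sides and cancelling the symmetric terms leaves 8·(s − t) = 0. Since 8 ≠ 0, s = t. Therefore σ is injective.
Solving σ(x) = −6: cross-multiplying gives 3x − 1 = −6(5x + 1), which rearranges to 33x = −5, so x = −5/33.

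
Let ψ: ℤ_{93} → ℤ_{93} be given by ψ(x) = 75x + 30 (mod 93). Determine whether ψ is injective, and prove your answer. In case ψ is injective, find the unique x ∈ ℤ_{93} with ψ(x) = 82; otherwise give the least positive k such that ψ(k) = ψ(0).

Recall that injectivity means: for all x_1, x_2 in the domain, ψ(x_1) = ψ(x_2) implies x_1 = x_2.
We have gcd(75, 93) = 3 > 1. Taking x_1 = 0 and x_2 = 31: ψ(0) = 30 and ψ(31) = 75·31 + 30 = 2355 ≡ 30 (mod 93).
So ψ(0) = ψ(31) while 0 ≠ 31, hence ψ is not injective.
Since ψ is not injective, we find the least positive k with ψ(k) = ψ(0): this means 75k ≡ 0 (mod 93), i.e. 93 ∣ 75k. Since gcd(75, 93) = 3, dividing through by 3 this holds exactly when 31 ∣ 25k, and as gcd(25, 31) = 1, exactly when 31 ∣ k.
The smallest positive such k is 31.

31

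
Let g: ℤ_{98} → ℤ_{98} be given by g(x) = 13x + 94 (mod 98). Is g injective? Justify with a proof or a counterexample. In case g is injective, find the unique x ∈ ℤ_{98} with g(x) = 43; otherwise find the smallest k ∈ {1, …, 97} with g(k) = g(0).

79

If g(u) = g(v), then 13u ≡ 13v (mod 98). Because gcd(13, 98) = 1, we may cancel 13 to get u ≡ v (mod 98).
Thus g is injective.
We now compute 13⁻¹ mod 98 explicitly. Euclid's algorithm: 98 = 7·13 + 7, 13 = 1·7 + 6, 7 = 1·6 + 1; back-substituting gives 1 = 83·13 − 11·98, so 13⁻¹ ≡ 83 (mod 98).
Since g is injective, we find g⁻¹(43): we need 13x ≡ 43 − 94 ≡ 47 (mod 98). Using 13⁻¹ = 83: x ≡ 83·47 = 3901 = 39·98 + 79, so x = 79.
Check: g(79) = 13·79 + 94 = 1121 = 11·98 + 43 ≡ 43 (mod 98).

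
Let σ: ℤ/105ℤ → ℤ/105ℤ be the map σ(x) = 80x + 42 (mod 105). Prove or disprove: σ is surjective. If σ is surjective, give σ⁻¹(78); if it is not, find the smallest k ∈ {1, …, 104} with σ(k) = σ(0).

Since gcd(80, 105) = 5, we have 80x ≡ 0 (mod 5) for all x, so σ(x) ≡ 2 (mod 5).
But 0 ≢ 2 (mod 5), so 0 ∈ ℤ/105ℤ has no preimage. Therefore σ is not surjective.
Since σ is not surjective, we find the least positive k with σ(k) = σ(0): this means 80k ≡ 0 (mod 105), i.e. 105 ∣ 80k. Since gcd(80, 105) = 5, dividing through by 5 this holds exactly when 21 ∣ 16k, and as gcd(16, 21) = 1, exactly when 21 ∣ k.
The smallest positive such k is 21.

21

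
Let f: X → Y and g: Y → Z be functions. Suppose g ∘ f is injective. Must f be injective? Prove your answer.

injective

Suppose f(x_1) = f(x_2). Applying g: (g ∘ f)(x_1) = (g ∘ f)(x_2). Since g ∘ f is injective, x_1 = x_2. Therefore f is injective.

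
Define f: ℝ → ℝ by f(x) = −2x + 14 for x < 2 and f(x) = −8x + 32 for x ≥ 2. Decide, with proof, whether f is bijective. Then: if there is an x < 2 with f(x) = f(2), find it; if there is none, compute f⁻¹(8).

Both pieces are strictly decreasing (slopes −2 and −8), so each is injective on its own interval.
The left piece maps (−∞, 2) onto (10, ∞); the right piece maps [2, ∞) onto (−∞, 16].
These images overlap. In particular f(2) = 16 (right piece), and solving −2x + 14 = 16 on the left piece gives x = −1 < 2.
So f(−1) = f(2) with −1 ≠ 2, and f is not injective, hence not bijective. This x = −1 is the requested value below 2.

-1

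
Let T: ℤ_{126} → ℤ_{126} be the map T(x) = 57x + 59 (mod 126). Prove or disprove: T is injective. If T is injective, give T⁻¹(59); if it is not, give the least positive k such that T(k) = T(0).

42

We have gcd(57, 126) = 3 > 1. Taking u = 0 and v = 42: T(0) = 59 and T(42) = 57·42 + 59 = 2453 ≡ 59 (mod 126).
So T(0) = T(42) while 0 ≠ 42, hence T is not injective.
Since T is not injective, we find the least positive k with T(k) = T(0): this means 57k ≡ 0 (mod 126), i.e. 126 ∣ 57k. Since gcd(57, 126) = 3, dividing through by 3 this holds exactly when 42 ∣ 19k, and as gcd(19, 42) = 1, exactly when 42 ∣ k.
The smallest positive such k is 42.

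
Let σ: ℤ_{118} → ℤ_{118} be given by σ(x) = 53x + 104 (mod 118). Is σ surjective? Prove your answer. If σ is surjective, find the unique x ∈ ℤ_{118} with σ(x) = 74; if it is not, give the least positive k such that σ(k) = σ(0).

Recall: σ is surjective if every y in the codomain equals σ(x) for some x in the domain.
Since gcd(53, 118) = 1, 53 is invertible modulo 118. Euclid's algorithm: 118 = 2·53 + 12, 53 = 4·12 + 5, 12 = 2·5 + 2, 5 = 2·2 + 1; back-substituting gives 1 = 49·53 − 22·118, so 53⁻¹ ≡ 49 (mod 118).
Then y ↦ 49(y − 104) is a two-sided inverse to σ, so every y ∈ ℤ_{118} has a preimage.
Therefore σ is surjective.
Since σ is surjective, we find σ⁻¹(74): we need 53x ≡ 74 − 104 ≡ 88 (mod 118). Using 53⁻¹ = 49: x ≡ 49·88 = 4312 = 36·118 + 64, so x = 64.
Check: σ(64) = 53·64 + 104 = 3496 = 29·118 + 74 ≡ 74 (mod 118).

64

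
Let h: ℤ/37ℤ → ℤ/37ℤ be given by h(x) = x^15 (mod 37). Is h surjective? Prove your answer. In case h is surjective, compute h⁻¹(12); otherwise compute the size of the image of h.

13

h(3): Repeated squaring mod 37: 3^1 ≡ 3, 3^2 ≡ 3² = 9, 3^4 ≡ 9² = 81 ≡ 7, 3^8 ≡ 7² = 49 ≡ 12. Since 15 = 8 + 4 + 2 + 1, 3^15 ≡ 12·7·9·3: 12·7 = 84 ≡ 10, then 10·9 = 90 ≡ 16, then 16·3 = 48 ≡ 11. So 3^15 ≡ 11 (mod 37).
h(4): Repeated squaring mod 37: 4^1 ≡ 4, 4^2 ≡ 4² = 16, 4^4 ≡ 16² = 256 ≡ 34, 4^8 ≡ 34² = 1156 ≡ 9. Since 15 = 8 + 4 + 2 + 1, 4^15 ≡ 9·34·16·4: 9·34 = 306 ≡ 10, then 10·16 = 160 ≡ 12, then 12·4 = 48 ≡ 11. So 4^15 ≡ 11 (mod 37).
So h(3) = h(4) = 11 while 3 ≠ 4, thus h is not injective.
A non-injective map from the 37-element set ℤ/37ℤ to itself takes at most 36 distinct values, so it cannot be surjective. Therefore h is not surjective.
Since h is not surjective, we determine |image(h)|. Computing x^15 mod 37 for each x (by repeated squaring, reducing mod 37 at every step), the values h(0), h(1), …, h(36) are: 0, 1, 23, 11, 11, 29, 31, 26, 31, 10, 1, 36, 10, 29, 6, 23, 10, 14, 8, 29, 23, 27, 14, 31, 8, 27, 1, 36, 27, 6, 11, 6, 8, 26, 26, 14, 36.
The distinct values are {0, 1, 6, 8, 10, 11, 14, 23, 26, 27, 29, 31, 36}; there are 13 of them.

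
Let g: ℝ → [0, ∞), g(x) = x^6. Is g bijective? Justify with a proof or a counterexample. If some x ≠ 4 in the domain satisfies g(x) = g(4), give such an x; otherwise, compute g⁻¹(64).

-4

g(4) = 4096 = (−4)^6 = g(−4) (since 6 is even), with 4 ≠ −4. So g is not injective, hence not bijective.
For the follow-up, such an x exists: taking x = −4 ∈ ℝ gives g(−4) = 4096 = g(4) with −4 ≠ 4.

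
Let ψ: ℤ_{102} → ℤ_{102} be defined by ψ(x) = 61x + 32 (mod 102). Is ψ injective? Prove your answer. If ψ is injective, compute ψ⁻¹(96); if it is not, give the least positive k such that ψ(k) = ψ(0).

If ψ(x_1) = ψ(x_2), then 61x_1 ≡ 61x_2 (mod 102). Because gcd(61, 102) = 1, we may cancel 61 to get x_1 ≡ x_2 (mod 102).
So ψ is injective.
We now compute 61⁻¹ mod 102 explicitly. Euclid's algorithm: 102 = 1·61 + 41, 61 = 1·41 + 20, 41 = 2·20 + 1; back-substituting gives 1 = 97·61 − 58·102, so 61⁻¹ ≡ 97 (mod 102).
Since ψ is injective, we find ψ⁻¹(96): we need 61x ≡ 96 − 32 ≡ 64 (mod 102). Using 61⁻¹ = 97: x ≡ 97·64 = 6208 = 60·102 + 88, so x = 88.
Check: ψ(88) = 61·88 + 32 = 5400 = 52·102 + 96 ≡ 96 (mod 102).

88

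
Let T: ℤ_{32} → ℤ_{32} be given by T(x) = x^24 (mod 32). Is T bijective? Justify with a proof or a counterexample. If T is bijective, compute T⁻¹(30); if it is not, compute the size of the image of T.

T(0) = 0^24 = 0.
T(2): Repeated squaring mod 32: 2^1 ≡ 2, 2^2 ≡ 2² = 4, 2^4 ≡ 4² = 16, 2^8 ≡ 16² = 256 ≡ 0, 2^16 ≡ 0² = 0. Since 24 = 16 + 8, 2^24 ≡ 0·0: 0·0 = 0. So 2^24 ≡ 0 (mod 32).
So T(0) = T(2) = 0 while 0 ≠ 2, thus T is not injective, hence not bijective.
Since T is not bijective, we determine |image(T)|. Computing x^24 mod 32 for each x (by repeated squaring, reducing mod 32 at every step), the values T(0), T(1), …, T(31) are: 0, 1, 0, 1, 0, 1, 0, 1, 0, 1, 0, 1, 0, 1, 0, 1, 0, 1, 0, 1, 0, 1, 0, 1, 0, 1, 0, 1, 0, 1, 0, 1.
The distinct values are {0, 1}; there are 2 of them.

2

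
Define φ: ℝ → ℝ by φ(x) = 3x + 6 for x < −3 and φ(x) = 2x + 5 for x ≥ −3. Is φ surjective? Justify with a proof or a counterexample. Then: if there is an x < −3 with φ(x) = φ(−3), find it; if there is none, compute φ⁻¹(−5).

-11/3

Both pieces are strictly increasing (slopes 3 and 2), so each is injective on its own interval.
The left piece maps (−∞, −3) onto (−∞, −3); the right piece maps [−3, ∞) onto [−1, ∞).
The union (−∞, −3) ∪ [−1, ∞) omits the interval between −3 and −1; in particular −3 has no preimage. So φ is not surjective.
Because the two images are disjoint, no x < −3 has φ(x) = φ(−3), so we compute φ⁻¹(−5): −5 lies in (−∞, −3), so solve 3x + 6 = −5: x = (−5 − 6)/3 = −11/3.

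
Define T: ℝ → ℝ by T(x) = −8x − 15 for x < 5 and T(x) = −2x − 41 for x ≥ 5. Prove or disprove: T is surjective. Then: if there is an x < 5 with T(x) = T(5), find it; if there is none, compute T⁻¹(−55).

Both pieces are strictly decreasing (slopes −8 and −2), so each is injective on its own interval.
The left piece maps (−∞, 5) onto (−55, ∞); the right piece maps [5, ∞) onto (−∞, −51].
The union (−55, ∞) ∪ (−∞, −51] covers ℝ, so T is surjective.
For the follow-up: the images overlap, so an x < 5 with T(x) = T(5) exists. T(5) = −51; solving −8x − 15 = −51 for x < 5 gives x = (−51 + 15)/(−8) = 9/2.

9/2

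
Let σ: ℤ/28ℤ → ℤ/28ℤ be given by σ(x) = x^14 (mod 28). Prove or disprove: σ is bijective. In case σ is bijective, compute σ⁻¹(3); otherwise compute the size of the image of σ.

8

σ(6): Repeated squaring mod 28: 6^1 ≡ 6, 6^2 ≡ 6² = 36 ≡ 8, 6^4 ≡ 8² = 64 ≡ 8, 6^8 ≡ 8² = 64 ≡ 8. Since 14 = 8 + 4 + 2, 6^14 ≡ 8·8·8: 8·8 = 64 ≡ 8, then 8·8 = 64 ≡ 8. So 6^14 ≡ 8 (mod 28).
σ(8): Repeated squaring mod 28: 8^1 ≡ 8, 8^2 ≡ 8² = 64 ≡ 8, 8^4 ≡ 8² = 64 ≡ 8, 8^8 ≡ 8² = 64 ≡ 8. Since 14 = 8 + 4 + 2, 8^14 ≡ 8·8·8: 8·8 = 64 ≡ 8, then 8·8 = 64 ≡ 8. So 8^14 ≡ 8 (mod 28).
So σ(6) = σ(8) = 8 while 6 ≠ 8, therefore σ is not injective, hence not bijective.
Since σ is not bijective, we determine |image(σ)|. Computing x^14 mod 28 for each x (by repeated squaring, reducing mod 28 at every step), the values σ(0), σ(1), …, σ(27) are: 0, 1, 4, 9, 16, 25, 8, 21, 8, 25, 16, 9, 4, 1, 0, 1, 4, 9, 16, 25, 8, 21, 8, 25, 16, 9, 4, 1.
The distinct values are {0, 1, 4, 8, 9, 16, 21, 25}; there are 8 of them.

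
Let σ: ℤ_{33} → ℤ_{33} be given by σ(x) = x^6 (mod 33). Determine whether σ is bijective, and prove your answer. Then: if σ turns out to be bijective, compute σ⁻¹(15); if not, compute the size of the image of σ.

12

σ(4): Repeated squaring mod 33: 4^1 ≡ 4, 4^2 ≡ 4² = 16, 4^4 ≡ 16² = 256 ≡ 25. Since 6 = 4 + 2, 4^6 ≡ 25·16: 25·16 = 400 ≡ 4. So 4^6 ≡ 4 (mod 33).
σ(7): Repeated squaring mod 33: 7^1 ≡ 7, 7^2 ≡ 7² = 49 ≡ 16, 7^4 ≡ 16² = 256 ≡ 25. Since 6 = 4 + 2, 7^6 ≡ 25·16: 25·16 = 400 ≡ 4. So 7^6 ≡ 4 (mod 33).
So σ(4) = σ(7) = 4 while 4 ≠ 7, so σ is not injective, hence not bijective.
Since σ is not bijective, we determine |image(σ)|. Computing x^6 mod 33 for each x (by repeated squaring, reducing mod 33 at every step), the values σ(0), σ(1), …, σ(32) are: 0, 1, 31, 3, 4, 16, 27, 4, 25, 9, 1, 22, 12, 31, 25, 15, 16, 16, 15, 25, 31, 12, 22, 1, 9, 25, 4, 27, 16, 4, 3, 31, 1.
The distinct values are {0, 1, 3, 4, 9, 12, 15, 16, 22, 25, 27, 31}; there are 12 of them.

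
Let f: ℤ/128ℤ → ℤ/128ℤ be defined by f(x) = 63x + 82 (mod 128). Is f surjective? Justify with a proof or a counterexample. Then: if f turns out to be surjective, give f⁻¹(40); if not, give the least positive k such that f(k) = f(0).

42

Since gcd(63, 128) = 1, 63 is invertible modulo 128. Euclid's algorithm: 128 = 2·63 + 2, 63 = 31·2 + 1; back-substituting gives 1 = 63·63 − 31·128, so 63⁻¹ ≡ 63 (mod 128).
For any y ∈ ℤ/128ℤ, x = 63(y − 82) mod 128 satisfies f(x) = 63·63(y − 82) + 82 ≡ y (since 63·63 ≡ 1 mod 128). So every y has a preimage.
Thus f is surjective.
Since f is surjective, we compute f⁻¹(40): solve 63x + 82 ≡ 40 (mod 128), i.e. 63x ≡ 86 (mod 128).
Multiplying by 63⁻¹ = 63 gives x ≡ 63·86 = 5418 = 42·128 + 42 ≡ 42 (mod 128).
Check: f(42) = 63·42 + 82 = 2728 = 21·128 + 40 ≡ 40 (mod 128).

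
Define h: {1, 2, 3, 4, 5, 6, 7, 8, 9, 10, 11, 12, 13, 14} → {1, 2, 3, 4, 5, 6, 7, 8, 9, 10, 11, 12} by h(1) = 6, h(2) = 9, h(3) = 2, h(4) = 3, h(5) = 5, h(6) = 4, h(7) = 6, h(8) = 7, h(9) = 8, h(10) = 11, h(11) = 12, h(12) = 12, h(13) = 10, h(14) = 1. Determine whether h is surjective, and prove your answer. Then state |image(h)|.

Every element of the codomain has a preimage: 1 = h(14), 2 = h(3), 3 = h(4), 4 = h(6), 5 = h(5), 6 = h(1), 7 = h(8), 8 = h(9), 9 = h(2), 10 = h(13), 11 = h(10), 12 = h(11).
Thus h is surjective.
The image of h is {1, 2, 3, 4, 5, 6, 7, 8, 9, 10, 11, 12}, which has 12 elements.

12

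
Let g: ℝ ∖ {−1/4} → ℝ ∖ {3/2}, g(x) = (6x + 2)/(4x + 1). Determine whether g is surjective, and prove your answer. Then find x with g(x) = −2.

-2/7

For any y ≠ 3/2, solving y(4x + 1) = 6x + 2 for x gives a well-defined x ≠ −1/4. So g is surjective.
Solving g(x) = −2: cross-multiplying gives 6x + 2 = −2(4x + 1), which rearranges to 14x = −4, so x = −2/7.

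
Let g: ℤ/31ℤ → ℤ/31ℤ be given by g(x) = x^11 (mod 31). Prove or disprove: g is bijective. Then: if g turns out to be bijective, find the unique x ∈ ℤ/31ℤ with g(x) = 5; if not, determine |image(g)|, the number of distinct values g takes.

Since 31 is prime, the nonzero elements of ℤ/31ℤ form a cyclic group of order 30.
As gcd(11, 30) = 1, raising to the 11th power is a bijection on this group: if s^11 ≡ t^11 then (st^{−1})^11 = 1, and the only element of order dividing gcd(11, 30) = 1 is 1, so s = t.
With g(0) = 0 this makes g injective on all of ℤ/31ℤ, hence bijective (finite equal-size domain and codomain). In particular g is bijective.
Since g is bijective, we find the preimage of 5. The inverse of x ↦ x^11 on (ℤ/31ℤ)^× is x ↦ x^11, because 11·11 = 121 = 4·30 + 1 ≡ 1 (mod 30) and x^{30} = 1 for x ≠ 0 (Fermat). So g⁻¹(5) = 5^11 mod 31.
Repeated squaring mod 31: 5^1 ≡ 5, 5^2 ≡ 5² = 25, 5^4 ≡ 25² = 625 ≡ 5, 5^8 ≡ 5² = 25. Since 11 = 8 + 2 + 1, 5^11 ≡ 25·25·5: 25·25 = 625 ≡ 5, then 5·5 = 25. So 5^11 ≡ 25 (mod 31).
Hence g⁻¹(5) = 25.

25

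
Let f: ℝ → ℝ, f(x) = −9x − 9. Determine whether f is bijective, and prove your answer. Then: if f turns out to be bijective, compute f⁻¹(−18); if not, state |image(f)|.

Suppose f(u) = f(v). Then −9u − 9 = −9v − 9, therefore −9u = −9v, so u = v.
For any y ∈ ℝ, x = (y + 9)/(−9) satisfies f(x) = y.
So f is bijective.
Since f is bijective, we compute f⁻¹(−18) = (−18 + 9)/(−9) = 1.

1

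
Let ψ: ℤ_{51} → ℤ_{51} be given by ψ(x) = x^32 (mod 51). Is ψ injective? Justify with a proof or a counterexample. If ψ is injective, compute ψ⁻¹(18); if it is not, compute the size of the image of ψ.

4

ψ(1) = 1^32 = 1.
ψ(2): Repeated squaring mod 51: 2^1 ≡ 2, 2^2 ≡ 2² = 4, 2^4 ≡ 4² = 16, 2^8 ≡ 16² = 256 ≡ 1, 2^16 ≡ 1² = 1, 2^32 ≡ 1² = 1. So 2^32 ≡ 1 (mod 51).
So ψ(1) = ψ(2) = 1 while 1 ≠ 2, thus ψ is not injective.
Since ψ is not injective, we determine |image(ψ)|. Computing x^32 mod 51 for each x (by repeated squaring, reducing mod 51 at every step), the values ψ(0), ψ(1), …, ψ(50) are: 0, 1, 1, 18, 1, 1, 18, 1, 1, 18, 1, 1, 18, 1, 1, 18, 1, 34, 18, 1, 1, 18, 1, 1, 18, 1, 1, 18, 1, 1, 18, 1, 1, 18, 34, 1, 18, 1, 1, 18, 1, 1, 18, 1, 1, 18, 1, 1, 18, 1, 1.
The distinct values are {0, 1, 18, 34}; there are 4 of them.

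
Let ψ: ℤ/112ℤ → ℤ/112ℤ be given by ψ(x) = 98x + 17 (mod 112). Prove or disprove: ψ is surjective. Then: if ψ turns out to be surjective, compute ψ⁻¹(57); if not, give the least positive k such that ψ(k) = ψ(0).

8

Since gcd(98, 112) = 14, we have 98x ≡ 0 (mod 14) for all x, so ψ(x) ≡ 3 (mod 14).
But 0 ≢ 3 (mod 14), so 0 ∈ ℤ/112ℤ has no preimage. Thus ψ is not surjective.
Since ψ is not surjective, we find the least positive k with ψ(k) = ψ(0): this means 98k ≡ 0 (mod 112), i.e. 112 ∣ 98k. Since gcd(98, 112) = 14, dividing through by 14 this holds exactly when 8 ∣ 7k, and as gcd(7, 8) = 1, exactly when 8 ∣ k.
The smallest positive such k is 8.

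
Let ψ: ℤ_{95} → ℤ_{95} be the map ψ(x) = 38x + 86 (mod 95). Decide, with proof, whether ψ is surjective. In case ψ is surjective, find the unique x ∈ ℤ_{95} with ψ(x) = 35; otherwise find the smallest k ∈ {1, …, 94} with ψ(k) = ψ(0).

5

Since gcd(38, 95) = 19, we have 38x ≡ 0 (mod 19) for all x, so ψ(x) ≡ 10 (mod 19).
But 0 ≢ 10 (mod 19), so 0 ∈ ℤ_{95} has no preimage. So ψ is not surjective.
Since ψ is not surjective, we find the least positive k with ψ(k) = ψ(0): this means 38k ≡ 0 (mod 95), i.e. 95 ∣ 38k. Since gcd(38, 95) = 19, dividing through by 19 this holds exactly when 5 ∣ 2k, and as gcd(2, 5) = 1, exactly when 5 ∣ k.
The smallest positive such k is 5.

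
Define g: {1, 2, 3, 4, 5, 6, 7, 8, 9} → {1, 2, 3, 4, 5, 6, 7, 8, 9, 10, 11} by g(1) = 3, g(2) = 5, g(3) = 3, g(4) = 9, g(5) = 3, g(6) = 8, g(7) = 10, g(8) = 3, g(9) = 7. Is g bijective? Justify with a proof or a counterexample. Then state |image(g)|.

6

g(1) = 3 = g(3) with 1 ≠ 3, so g is not injective, hence not bijective.
The image of g is {3, 5, 7, 8, 9, 10}, which has 6 elements.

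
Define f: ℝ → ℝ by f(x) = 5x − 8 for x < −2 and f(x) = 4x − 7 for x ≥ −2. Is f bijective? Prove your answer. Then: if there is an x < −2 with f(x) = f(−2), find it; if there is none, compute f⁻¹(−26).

-18/5

Both pieces are strictly increasing (slopes 5 and 4), so each is injective on its own interval.
The left piece maps (−∞, −2) onto (−∞, −18); the right piece maps [−2, ∞) onto [−15, ∞).
The images leave a gap (−18 has no preimage), so f is not surjective, hence not bijective.
Because the two images are disjoint, no x < −2 has f(x) = f(−2), so we compute f⁻¹(−26): −26 lies in (−∞, −18), so solve 5x − 8 = −26: x = (−26 + 8)/5 = −18/5.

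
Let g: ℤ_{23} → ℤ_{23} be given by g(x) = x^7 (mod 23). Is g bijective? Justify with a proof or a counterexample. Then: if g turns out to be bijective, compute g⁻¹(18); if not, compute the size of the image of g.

Since 23 is prime, the nonzero elements of ℤ_{23} form a cyclic group of order 22.
As gcd(7, 22) = 1, raising to the 7th power is a bijection on this group: if x_1^7 ≡ x_2^7 then (x_1x_2^{−1})^7 = 1, and the only element of order dividing gcd(7, 22) = 1 is 1, so x_1 = x_2.
With g(0) = 0 this makes g injective on all of ℤ_{23}, hence bijective (finite equal-size domain and codomain). In particular g is bijective.
Since g is bijective, we find the preimage of 18. The inverse of x ↦ x^7 on (ℤ_{23})^× is x ↦ x^19, because 7·19 = 133 = 6·22 + 1 ≡ 1 (mod 22) and x^{22} = 1 for x ≠ 0 (Fermat). So g⁻¹(18) = 18^19 mod 23.
Repeated squaring mod 23: 18^1 ≡ 18, 18^2 ≡ 18² = 324 ≡ 2, 18^4 ≡ 2² = 4, 18^8 ≡ 4² = 16, 18^16 ≡ 16² = 256 ≡ 3. Since 19 = 16 + 2 + 1, 18^19 ≡ 3·2·18: 3·2 = 6, then 6·18 = 108 ≡ 16. So 18^19 ≡ 16 (mod 23).
Hence g⁻¹(18) = 16.

16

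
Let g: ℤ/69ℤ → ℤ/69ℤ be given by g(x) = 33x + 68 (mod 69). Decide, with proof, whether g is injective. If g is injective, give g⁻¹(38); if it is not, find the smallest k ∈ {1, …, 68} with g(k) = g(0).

23

We have gcd(33, 69) = 3 > 1. Taking u = 0 and v = 23: g(0) = 68 and g(23) = 33·23 + 68 = 827 ≡ 68 (mod 69).
So g(0) = g(23) while 0 ≠ 23, therefore g is not injective.
Since g is not injective, we find the least positive k with g(k) = g(0): this means 33k ≡ 0 (mod 69), i.e. 69 ∣ 33k. Since gcd(33, 69) = 3, dividing through by 3 this holds exactly when 23 ∣ 11k, and as gcd(11, 23) = 1, exactly when 23 ∣ k.
The smallest positive such k is 23.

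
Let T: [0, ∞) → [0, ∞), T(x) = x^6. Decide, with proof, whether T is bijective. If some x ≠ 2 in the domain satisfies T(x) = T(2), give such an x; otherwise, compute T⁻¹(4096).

4

On [0, ∞), x ↦ x^6 is strictly increasing (injective) and for any y ∈ [0, ∞) the 6th root y^{1/6} lies in [0, ∞) (surjective). So T is bijective.
Since x ↦ x^6 is strictly increasing on [0, ∞), it is injective there, so no x ≠ 2 in the domain has T(x) = T(2). We therefore compute T⁻¹(4096) = 4096^{1/6} = 4 (indeed 4^6 = 4096).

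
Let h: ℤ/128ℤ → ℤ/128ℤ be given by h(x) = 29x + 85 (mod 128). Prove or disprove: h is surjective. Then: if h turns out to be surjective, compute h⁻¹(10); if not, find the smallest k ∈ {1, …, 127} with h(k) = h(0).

Since gcd(29, 128) = 1, 29 is invertible modulo 128. Euclid's algorithm: 128 = 4·29 + 12, 29 = 2·12 + 5, 12 = 2·5 + 2, 5 = 2·2 + 1; back-substituting gives 1 = 53·29 − 12·128, so 29⁻¹ ≡ 53 (mod 128).
For any y ∈ ℤ/128ℤ, x = 53(y − 85) mod 128 satisfies h(x) = 29·53(y − 85) + 85 ≡ y (since 29·53 ≡ 1 mod 128). So every y has a preimage.
Thus h is surjective.
Since h is surjective, we find h⁻¹(10): we need 29x ≡ 10 − 85 ≡ 53 (mod 128). Using 29⁻¹ = 53: x ≡ 53·53 = 2809 = 21·128 + 121, so x = 121.
Check: h(121) = 29·121 + 85 = 3594 = 28·128 + 10 ≡ 10 (mod 128).

121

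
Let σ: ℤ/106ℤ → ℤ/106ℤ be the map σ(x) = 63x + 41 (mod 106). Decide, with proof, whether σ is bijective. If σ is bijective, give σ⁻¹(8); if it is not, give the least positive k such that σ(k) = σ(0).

55

Suppose σ(s) = σ(t) in ℤ/106ℤ. Then 63s + 41 ≡ 63t + 41 (mod 106), thus 63(s − t) ≡ 0 (mod 106).
Since gcd(63, 106) = 1, 63 is invertible modulo 106, so s − t ≡ 0 (mod 106), i.e. s = t.
We now compute 63⁻¹ mod 106 explicitly. Euclid's algorithm: 106 = 1·63 + 43, 63 = 1·43 + 20, 43 = 2·20 + 3, 20 = 6·3 + 2, 3 = 1·2 + 1; back-substituting gives 1 = 69·63 − 41·106, so 63⁻¹ ≡ 69 (mod 106).
For any y ∈ ℤ/106ℤ, x = 69(y − 41) mod 106 satisfies σ(x) = 63·69(y − 41) + 41 ≡ y (since 63·69 ≡ 1 mod 106). So every y has a preimage.
So σ is bijective.
Since σ is bijective, we find σ⁻¹(8): we need 63x ≡ 8 − 41 ≡ 73 (mod 106). Using 63⁻¹ = 69: x ≡ 69·73 = 5037 = 47·106 + 55, so x = 55.
Check: σ(55) = 63·55 + 41 = 3506 = 33·106 + 8 ≡ 8 (mod 106).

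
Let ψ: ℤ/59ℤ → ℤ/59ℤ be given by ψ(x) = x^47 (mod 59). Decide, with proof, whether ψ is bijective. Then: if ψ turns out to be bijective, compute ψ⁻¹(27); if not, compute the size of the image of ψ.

Since 59 is prime, the nonzero elements of ℤ/59ℤ form a cyclic group of order 58.
As gcd(47, 58) = 1, raising to the 47th power is a bijection on this group: if a^47 ≡ b^47 then (ab^{−1})^47 = 1, and the only element of order dividing gcd(47, 58) = 1 is 1, so a = b.
With ψ(0) = 0 this makes ψ injective on all of ℤ/59ℤ, hence bijective (finite equal-size domain and codomain). In particular ψ is bijective.
Since ψ is bijective, we find the preimage of 27. The inverse of x ↦ x^47 on (ℤ/59ℤ)^× is x ↦ x^21, because 47·21 = 987 = 17·58 + 1 ≡ 1 (mod 58) and x^{58} = 1 for x ≠ 0 (Fermat). So ψ⁻¹(27) = 27^21 mod 59.
Repeated squaring mod 59: 27^1 ≡ 27, 27^2 ≡ 27² = 729 ≡ 21, 27^4 ≡ 21² = 441 ≡ 28, 27^8 ≡ 28² = 784 ≡ 17, 27^16 ≡ 17² = 289 ≡ 53. Since 21 = 16 + 4 + 1, 27^21 ≡ 53·28·27: 53·28 = 1484 ≡ 9, then 9·27 = 243 ≡ 7. So 27^21 ≡ 7 (mod 59).
Hence ψ⁻¹(27) = 7.

7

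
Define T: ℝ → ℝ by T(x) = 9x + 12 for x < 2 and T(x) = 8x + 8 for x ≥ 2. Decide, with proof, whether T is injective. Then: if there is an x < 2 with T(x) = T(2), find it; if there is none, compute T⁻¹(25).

4/3

Both pieces are strictly increasing (slopes 9 and 8), so each is injective on its own interval.
The left piece maps (−∞, 2) onto (−∞, 30); the right piece maps [2, ∞) onto [24, ∞).
These images overlap. In particular T(2) = 24 (right piece), and solving 9x + 12 = 24 on the left piece gives x = 4/3 < 2.
So T(4/3) = T(2) with 4/3 ≠ 2, and T is not injective. This x = 4/3 is the requested value below 2.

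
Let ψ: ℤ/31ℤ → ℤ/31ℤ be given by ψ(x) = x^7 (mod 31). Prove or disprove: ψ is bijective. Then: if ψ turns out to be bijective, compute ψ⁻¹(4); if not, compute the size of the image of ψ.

2

Since 31 is prime, the nonzero elements of ℤ/31ℤ form a cyclic group of order 30.
As gcd(7, 30) = 1, raising to the 7th power is a bijection on this group: if x_1^7 ≡ x_2^7 then (x_1x_2^{−1})^7 = 1, and the only element of order dividing gcd(7, 30) = 1 is 1, so x_1 = x_2.
With ψ(0) = 0 this makes ψ injective on all of ℤ/31ℤ, hence bijective (finite equal-size domain and codomain). In particular ψ is bijective.
Since ψ is bijective, we find the preimage of 4. The inverse of x ↦ x^7 on (ℤ/31ℤ)^× is x ↦ x^13, because 7·13 = 91 = 3·30 + 1 ≡ 1 (mod 30) and x^{30} = 1 for x ≠ 0 (Fermat). So ψ⁻¹(4) = 4^13 mod 31.
Repeated squaring mod 31: 4^1 ≡ 4, 4^2 ≡ 4² = 16, 4^4 ≡ 16² = 256 ≡ 8, 4^8 ≡ 8² = 64 ≡ 2. Since 13 = 8 + 4 + 1, 4^13 ≡ 2·8·4: 2·8 = 16, then 16·4 = 64 ≡ 2. So 4^13 ≡ 2 (mod 31).
Hence ψ⁻¹(4) = 2.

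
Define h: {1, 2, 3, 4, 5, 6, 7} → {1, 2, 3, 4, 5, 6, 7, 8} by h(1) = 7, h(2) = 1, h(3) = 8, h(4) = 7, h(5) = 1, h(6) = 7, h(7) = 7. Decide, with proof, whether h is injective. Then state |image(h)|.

h(1) = 7 = h(4) with 1 ≠ 4, so h is not injective.
The image of h is {1, 7, 8}, which has 3 elements.

3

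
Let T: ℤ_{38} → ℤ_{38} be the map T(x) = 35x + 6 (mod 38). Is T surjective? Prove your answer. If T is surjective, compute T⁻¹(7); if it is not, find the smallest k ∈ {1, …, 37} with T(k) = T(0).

Since gcd(35, 38) = 1, 35 is invertible modulo 38. Euclid's algorithm: 38 = 1·35 + 3, 35 = 11·3 + 2, 3 = 1·2 + 1; back-substituting gives 1 = 25·35 − 23·38, so 35⁻¹ ≡ 25 (mod 38).
For any y ∈ ℤ_{38}, x = 25(y − 6) mod 38 satisfies T(x) = 35·25(y − 6) + 6 ≡ y (since 35·25 ≡ 1 mod 38). So every y has a preimage.
Thus T is surjective.
Since T is surjective, we find T⁻¹(7): we need 35x ≡ 7 − 6 ≡ 1 (mod 38). Using 35⁻¹ = 25: x ≡ 25·1 = 25, so x = 25.
Check: T(25) = 35·25 + 6 = 881 = 23·38 + 7 ≡ 7 (mod 38).

25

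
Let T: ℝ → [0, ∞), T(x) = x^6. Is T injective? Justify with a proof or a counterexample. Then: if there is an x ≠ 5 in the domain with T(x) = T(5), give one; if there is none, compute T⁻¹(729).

T(5) = 15625 = (−5)^6 = T(−5) (since 6 is even), with 5 ≠ −5. So T is not injective.
For the follow-up, such an x exists: taking x = −5 ∈ ℝ gives T(−5) = 15625 = T(5) with −5 ≠ 5.

-5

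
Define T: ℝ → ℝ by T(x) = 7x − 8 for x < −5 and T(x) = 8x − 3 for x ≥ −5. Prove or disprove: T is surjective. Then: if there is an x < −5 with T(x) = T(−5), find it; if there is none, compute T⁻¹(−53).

-45/7

Both pieces are strictly increasing (slopes 7 and 8), so each is injective on its own interval.
The left piece maps (−∞, −5) onto (−∞, −43); the right piece maps [−5, ∞) onto [−43, ∞).
These images together cover ℝ, so T is surjective.
Because the two images are disjoint, no x < −5 has T(x) = T(−5), so we compute T⁻¹(−53): −53 lies in (−∞, −43), so solve 7x − 8 = −53: x = (−53 + 8)/7 = −45/7.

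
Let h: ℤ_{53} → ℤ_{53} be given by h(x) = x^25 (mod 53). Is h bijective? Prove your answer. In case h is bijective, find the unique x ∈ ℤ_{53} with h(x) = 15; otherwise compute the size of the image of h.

46

Since 53 is prime, the nonzero elements of ℤ_{53} form a cyclic group of order 52.
As gcd(25, 52) = 1, raising to the 25th power is a bijection on this group: if a^25 ≡ b^25 then (ab^{−1})^25 = 1, and the only element of order dividing gcd(25, 52) = 1 is 1, so a = b.
With h(0) = 0 this makes h injective on all of ℤ_{53}, hence bijective (finite equal-size domain and codomain). In particular h is bijective.
Since h is bijective, we find the preimage of 15. The inverse of x ↦ x^25 on (ℤ_{53})^× is x ↦ x^25, because 25·25 = 625 = 12·52 + 1 ≡ 1 (mod 52) and x^{52} = 1 for x ≠ 0 (Fermat). So h⁻¹(15) = 15^25 mod 53.
Repeated squaring mod 53: 15^1 ≡ 15, 15^2 ≡ 15² = 225 ≡ 13, 15^4 ≡ 13² = 169 ≡ 10, 15^8 ≡ 10² = 100 ≡ 47, 15^16 ≡ 47² = 2209 ≡ 36. Since 25 = 16 + 8 + 1, 15^25 ≡ 36·47·15: 36·47 = 1692 ≡ 49, then 49·15 = 735 ≡ 46. So 15^25 ≡ 46 (mod 53).
Hence h⁻¹(15) = 46.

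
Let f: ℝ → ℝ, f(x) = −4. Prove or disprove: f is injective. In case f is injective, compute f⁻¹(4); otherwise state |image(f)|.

1

By definition, f is injective if f(s) = f(t) implies s = t.
f(0) = −4 = f(1) with 0 ≠ 1, so f is not injective.
Since f is not injective, we state |image(f)|: the image of f is {−4}, which has 1 element.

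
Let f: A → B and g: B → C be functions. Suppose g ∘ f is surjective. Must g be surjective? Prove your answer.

Let c ∈ C. Since g ∘ f is surjective, some a ∈ A has g(f(a)) = c. Then b = f(a) ∈ B satisfies g(b) = c. So g is surjective.

surjective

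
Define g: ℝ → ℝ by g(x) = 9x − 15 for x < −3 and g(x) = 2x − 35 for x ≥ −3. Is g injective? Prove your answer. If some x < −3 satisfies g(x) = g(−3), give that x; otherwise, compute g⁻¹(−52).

-37/9

Both pieces are strictly increasing (slopes 9 and 2), so each is injective on its own interval.
The left piece maps (−∞, −3) onto (−∞, −42); the right piece maps [−3, ∞) onto [−41, ∞).
These images are disjoint, so no value is attained by both pieces. Thus g is injective.
Because the two images are disjoint, no x < −3 has g(x) = g(−3), so we compute g⁻¹(−52): −52 lies in (−∞, −42), so solve 9x − 15 = −52: x = (−52 + 15)/9 = −37/9.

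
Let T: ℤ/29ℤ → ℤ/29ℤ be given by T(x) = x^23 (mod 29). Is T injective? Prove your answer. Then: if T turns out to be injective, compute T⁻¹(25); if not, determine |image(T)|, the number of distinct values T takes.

Since 29 is prime, the nonzero elements of ℤ/29ℤ form a cyclic group of order 28.
As gcd(23, 28) = 1, raising to the 23rd power is a bijection on this group: if u^23 ≡ v^23 then (uv^{−1})^23 = 1, and the only element of order dividing gcd(23, 28) = 1 is 1, so u = v.
With T(0) = 0 this makes T injective on all of ℤ/29ℤ, hence bijective (finite equal-size domain and codomain). In particular T is injective.
Since T is injective, we find the preimage of 25. The inverse of x ↦ x^23 on (ℤ/29ℤ)^× is x ↦ x^11, because 23·11 = 253 = 9·28 + 1 ≡ 1 (mod 28) and x^{28} = 1 for x ≠ 0 (Fermat). So T⁻¹(25) = 25^11 mod 29.
Repeated squaring mod 29: 25^1 ≡ 25, 25^2 ≡ 25² = 625 ≡ 16, 25^4 ≡ 16² = 256 ≡ 24, 25^8 ≡ 24² = 576 ≡ 25. Since 11 = 8 + 2 + 1, 25^11 ≡ 25·16·25: 25·16 = 400 ≡ 23, then 23·25 = 575 ≡ 24. So 25^11 ≡ 24 (mod 29).
Hence T⁻¹(25) = 24.

24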